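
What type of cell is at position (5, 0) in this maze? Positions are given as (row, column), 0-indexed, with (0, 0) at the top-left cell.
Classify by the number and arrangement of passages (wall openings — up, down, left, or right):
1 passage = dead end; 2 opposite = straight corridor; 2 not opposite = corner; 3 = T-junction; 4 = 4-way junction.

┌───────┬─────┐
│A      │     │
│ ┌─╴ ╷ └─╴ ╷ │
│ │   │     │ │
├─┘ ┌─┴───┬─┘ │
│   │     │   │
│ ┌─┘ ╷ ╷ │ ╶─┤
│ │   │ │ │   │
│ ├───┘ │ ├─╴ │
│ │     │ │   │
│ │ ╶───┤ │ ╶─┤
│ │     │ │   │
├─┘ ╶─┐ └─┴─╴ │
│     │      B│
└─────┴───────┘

Checking cell at (5, 0):
Number of passages: 1
Cell type: dead end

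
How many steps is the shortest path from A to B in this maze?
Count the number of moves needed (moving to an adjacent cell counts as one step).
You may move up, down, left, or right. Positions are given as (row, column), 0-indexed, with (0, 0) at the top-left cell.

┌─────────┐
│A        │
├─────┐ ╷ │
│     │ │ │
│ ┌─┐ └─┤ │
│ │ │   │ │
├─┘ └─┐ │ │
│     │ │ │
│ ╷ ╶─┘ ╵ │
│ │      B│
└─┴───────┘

Using BFS to find shortest path:
Start: (0, 0), End: (4, 4)
Path found:
(0,0) → (0,1) → (0,2) → (0,3) → (0,4) → (1,4) → (2,4) → (3,4) → (4,4)
Number of steps: 8

Solution:

┌─────────┐
│A → → → ↓│
├─────┐ ╷ │
│     │ │↓│
│ ┌─┐ └─┤ │
│ │ │   │↓│
├─┘ └─┐ │ │
│     │ │↓│
│ ╷ ╶─┘ ╵ │
│ │      B│
└─┴───────┘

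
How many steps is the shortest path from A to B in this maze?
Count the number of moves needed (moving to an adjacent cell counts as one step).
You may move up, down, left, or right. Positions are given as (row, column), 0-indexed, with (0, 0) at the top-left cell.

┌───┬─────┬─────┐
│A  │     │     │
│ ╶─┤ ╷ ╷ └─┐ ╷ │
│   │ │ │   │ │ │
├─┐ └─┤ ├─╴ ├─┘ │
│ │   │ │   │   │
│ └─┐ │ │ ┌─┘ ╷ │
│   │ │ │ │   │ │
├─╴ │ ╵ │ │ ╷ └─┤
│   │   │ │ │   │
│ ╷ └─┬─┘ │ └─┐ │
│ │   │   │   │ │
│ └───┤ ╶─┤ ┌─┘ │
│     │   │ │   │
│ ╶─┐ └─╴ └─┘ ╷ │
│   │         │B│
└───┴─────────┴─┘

Using BFS to find shortest path:
Start: (0, 0), End: (7, 7)
Path found:
(0,0) → (1,0) → (1,1) → (2,1) → (2,2) → (3,2) → (4,2) → (4,3) → (3,3) → (2,3) → (1,3) → (0,3) → (0,4) → (1,4) → (1,5) → (2,5) → (2,4) → (3,4) → (4,4) → (5,4) → (5,3) → (6,3) → (6,4) → (7,4) → (7,5) → (7,6) → (6,6) → (6,7) → (7,7)
Number of steps: 28

Solution:

┌───┬─────┬─────┐
│A  │  ↱ ↓│     │
│ ╶─┤ ╷ ╷ └─┐ ╷ │
│↳ ↓│ │↑│↳ ↓│ │ │
├─┐ └─┤ ├─╴ ├─┘ │
│ │↳ ↓│↑│↓ ↲│   │
│ └─┐ │ │ ┌─┘ ╷ │
│   │↓│↑│↓│   │ │
├─╴ │ ╵ │ │ ╷ └─┤
│   │↳ ↑│↓│ │   │
│ ╷ └─┬─┘ │ └─┐ │
│ │   │↓ ↲│   │ │
│ └───┤ ╶─┤ ┌─┘ │
│     │↳ ↓│ │↱ ↓│
│ ╶─┐ └─╴ └─┘ ╷ │
│   │    ↳ → ↑│B│
└───┴─────────┴─┘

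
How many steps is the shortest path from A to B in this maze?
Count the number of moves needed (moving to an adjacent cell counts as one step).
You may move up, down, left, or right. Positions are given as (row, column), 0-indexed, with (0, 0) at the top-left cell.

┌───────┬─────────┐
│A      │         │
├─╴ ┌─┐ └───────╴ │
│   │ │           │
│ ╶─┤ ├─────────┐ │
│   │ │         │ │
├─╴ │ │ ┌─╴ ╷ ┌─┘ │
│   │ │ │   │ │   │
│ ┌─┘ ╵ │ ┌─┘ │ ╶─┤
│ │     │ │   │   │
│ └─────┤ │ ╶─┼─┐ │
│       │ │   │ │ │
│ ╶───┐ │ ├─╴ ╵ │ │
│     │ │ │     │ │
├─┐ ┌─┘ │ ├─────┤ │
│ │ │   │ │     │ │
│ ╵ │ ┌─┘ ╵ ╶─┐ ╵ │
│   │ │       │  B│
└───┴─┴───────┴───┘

Using BFS to find shortest path:
Start: (0, 0), End: (8, 8)
Path found:
(0,0) → (0,1) → (0,2) → (0,3) → (1,3) → (1,4) → (1,5) → (1,6) → (1,7) → (1,8) → (2,8) → (3,8) → (3,7) → (4,7) → (4,8) → (5,8) → (6,8) → (7,8) → (8,8)
Number of steps: 18

Solution:

┌───────┬─────────┐
│A → → ↓│         │
├─╴ ┌─┐ └───────╴ │
│   │ │↳ → → → → ↓│
│ ╶─┤ ├─────────┐ │
│   │ │         │↓│
├─╴ │ │ ┌─╴ ╷ ┌─┘ │
│   │ │ │   │ │↓ ↲│
│ ┌─┘ ╵ │ ┌─┘ │ ╶─┤
│ │     │ │   │↳ ↓│
│ └─────┤ │ ╶─┼─┐ │
│       │ │   │ │↓│
│ ╶───┐ │ ├─╴ ╵ │ │
│     │ │ │     │↓│
├─┐ ┌─┘ │ ├─────┤ │
│ │ │   │ │     │↓│
│ ╵ │ ┌─┘ ╵ ╶─┐ ╵ │
│   │ │       │  B│
└───┴─┴───────┴───┘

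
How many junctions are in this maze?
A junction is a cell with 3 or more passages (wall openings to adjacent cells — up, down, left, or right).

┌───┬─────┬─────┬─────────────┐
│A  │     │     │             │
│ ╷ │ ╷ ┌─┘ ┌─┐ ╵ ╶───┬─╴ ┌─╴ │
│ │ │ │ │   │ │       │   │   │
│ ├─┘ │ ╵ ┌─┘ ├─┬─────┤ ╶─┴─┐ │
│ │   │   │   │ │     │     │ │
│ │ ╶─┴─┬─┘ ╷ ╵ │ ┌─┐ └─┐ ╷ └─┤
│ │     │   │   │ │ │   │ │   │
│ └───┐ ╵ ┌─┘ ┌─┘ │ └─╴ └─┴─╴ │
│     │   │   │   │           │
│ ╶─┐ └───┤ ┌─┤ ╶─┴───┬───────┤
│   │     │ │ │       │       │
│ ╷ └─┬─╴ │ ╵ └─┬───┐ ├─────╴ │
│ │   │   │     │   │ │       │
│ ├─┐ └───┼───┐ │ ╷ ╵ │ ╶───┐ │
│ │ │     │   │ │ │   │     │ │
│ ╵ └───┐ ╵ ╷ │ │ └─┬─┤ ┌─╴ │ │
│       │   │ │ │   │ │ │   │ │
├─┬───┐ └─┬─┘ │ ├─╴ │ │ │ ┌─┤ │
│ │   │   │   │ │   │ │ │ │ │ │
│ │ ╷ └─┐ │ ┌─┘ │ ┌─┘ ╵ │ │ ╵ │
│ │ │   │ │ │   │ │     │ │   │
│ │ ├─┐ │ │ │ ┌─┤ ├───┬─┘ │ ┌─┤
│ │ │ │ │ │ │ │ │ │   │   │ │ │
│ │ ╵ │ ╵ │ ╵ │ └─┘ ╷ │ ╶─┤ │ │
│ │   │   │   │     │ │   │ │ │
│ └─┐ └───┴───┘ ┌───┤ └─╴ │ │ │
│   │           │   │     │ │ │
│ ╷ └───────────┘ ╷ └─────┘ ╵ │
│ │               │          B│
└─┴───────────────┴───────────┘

Checking each cell for number of passages:

Junctions found (3+ passages):
  (0, 3): 3 passages
  (0, 12): 3 passages
  (1, 8): 3 passages
  (1, 14): 3 passages
  (2, 6): 3 passages
  (2, 12): 3 passages
  (3, 6): 3 passages
  (4, 0): 3 passages
  (4, 11): 3 passages
  (5, 0): 3 passages
  (6, 6): 3 passages
  (6, 14): 3 passages
  (7, 11): 3 passages
  (8, 1): 3 passages
  (10, 10): 3 passages
  (10, 13): 3 passages
  (12, 2): 3 passages
  (12, 7): 3 passages
  (13, 0): 3 passages
  (14, 13): 3 passages
Total junctions: 20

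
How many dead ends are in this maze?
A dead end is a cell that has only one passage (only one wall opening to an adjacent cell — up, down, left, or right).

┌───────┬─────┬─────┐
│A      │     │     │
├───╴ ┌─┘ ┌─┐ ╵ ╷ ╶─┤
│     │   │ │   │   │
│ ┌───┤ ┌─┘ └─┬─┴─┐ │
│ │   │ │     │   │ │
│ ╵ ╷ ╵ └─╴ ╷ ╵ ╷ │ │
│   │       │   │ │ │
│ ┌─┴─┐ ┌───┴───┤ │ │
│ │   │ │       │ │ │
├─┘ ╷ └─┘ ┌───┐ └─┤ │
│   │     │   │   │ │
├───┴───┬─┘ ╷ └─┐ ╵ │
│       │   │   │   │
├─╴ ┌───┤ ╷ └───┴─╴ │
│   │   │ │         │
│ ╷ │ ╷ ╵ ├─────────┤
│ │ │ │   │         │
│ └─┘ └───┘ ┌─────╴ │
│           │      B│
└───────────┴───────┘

Checking each cell for number of passages:

Dead ends found at positions:
  (0, 0)
  (0, 3)
  (0, 9)
  (1, 5)
  (2, 4)
  (4, 0)
  (4, 3)
  (4, 8)
  (5, 0)
  (6, 0)
  (6, 3)
  (6, 7)
  (8, 1)
  (9, 6)
Total dead ends: 14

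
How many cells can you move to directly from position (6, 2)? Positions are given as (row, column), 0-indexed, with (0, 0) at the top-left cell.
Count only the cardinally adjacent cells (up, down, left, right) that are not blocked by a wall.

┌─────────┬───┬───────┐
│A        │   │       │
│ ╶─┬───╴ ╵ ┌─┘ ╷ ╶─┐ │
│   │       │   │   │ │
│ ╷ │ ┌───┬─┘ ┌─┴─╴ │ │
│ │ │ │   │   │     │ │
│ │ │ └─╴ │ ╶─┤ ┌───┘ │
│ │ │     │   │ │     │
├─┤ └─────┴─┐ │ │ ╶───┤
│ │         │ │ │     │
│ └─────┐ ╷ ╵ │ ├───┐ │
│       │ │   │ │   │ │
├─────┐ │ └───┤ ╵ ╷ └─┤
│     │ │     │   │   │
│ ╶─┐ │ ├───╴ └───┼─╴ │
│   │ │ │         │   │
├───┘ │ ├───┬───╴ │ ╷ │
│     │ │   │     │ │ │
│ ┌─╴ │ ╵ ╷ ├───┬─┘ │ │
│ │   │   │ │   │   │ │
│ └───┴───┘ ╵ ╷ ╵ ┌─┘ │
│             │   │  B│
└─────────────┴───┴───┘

Checking passable neighbors of (6, 2):
Neighbors: (7, 2), (6, 1)
Count: 2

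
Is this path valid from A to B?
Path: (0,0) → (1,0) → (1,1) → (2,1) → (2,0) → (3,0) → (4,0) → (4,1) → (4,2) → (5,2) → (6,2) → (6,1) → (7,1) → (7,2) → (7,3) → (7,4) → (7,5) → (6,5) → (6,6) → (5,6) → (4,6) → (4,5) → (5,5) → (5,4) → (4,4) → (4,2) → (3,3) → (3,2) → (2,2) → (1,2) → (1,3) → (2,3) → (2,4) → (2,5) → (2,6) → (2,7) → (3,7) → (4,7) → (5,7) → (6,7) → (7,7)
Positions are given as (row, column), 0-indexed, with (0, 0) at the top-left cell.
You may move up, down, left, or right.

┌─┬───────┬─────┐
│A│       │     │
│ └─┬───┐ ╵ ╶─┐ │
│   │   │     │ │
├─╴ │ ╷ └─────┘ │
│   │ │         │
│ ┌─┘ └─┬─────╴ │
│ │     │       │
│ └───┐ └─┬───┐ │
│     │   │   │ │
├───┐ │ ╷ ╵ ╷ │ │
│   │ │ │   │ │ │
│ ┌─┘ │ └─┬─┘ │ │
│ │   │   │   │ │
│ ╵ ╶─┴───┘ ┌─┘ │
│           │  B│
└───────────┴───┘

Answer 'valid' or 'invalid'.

Checking path validity:
Result: Invalid move at step 25: cannot move from (4, 4) to (4, 2).

invalid

Correct solution:

┌─┬───────┬─────┐
│A│       │     │
│ └─┬───┐ ╵ ╶─┐ │
│↳ ↓│↱ ↓│     │ │
├─╴ │ ╷ └─────┘ │
│↓ ↲│↑│↳ → → → ↓│
│ ┌─┘ └─┬─────╴ │
│↓│  ↑ ↰│      ↓│
│ └───┐ └─┬───┐ │
│↳ → ↓│↑ ↰│↓ ↰│↓│
├───┐ │ ╷ ╵ ╷ │ │
│   │↓│ │↑ ↲│↑│↓│
│ ┌─┘ │ └─┬─┘ │ │
│ │↓ ↲│   │↱ ↑│↓│
│ ╵ ╶─┴───┘ ┌─┘ │
│  ↳ → → → ↑│  B│
└───────────┴───┘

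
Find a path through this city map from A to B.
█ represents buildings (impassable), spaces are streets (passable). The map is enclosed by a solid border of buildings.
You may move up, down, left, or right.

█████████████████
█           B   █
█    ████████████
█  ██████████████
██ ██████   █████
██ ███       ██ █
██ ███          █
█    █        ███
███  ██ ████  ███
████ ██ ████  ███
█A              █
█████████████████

Finding the shortest path from A to B:
Movement: cardinal only
Path length: 24 steps
Directions: right → right → right → up → up → up → left → left → up → up → up → up → up → up → right → right → right → right → right → right → right → right → right → right

Solution:

█████████████████
█ ↱→→→→→→→→→B   █
█ ↑  ████████████
█ ↑██████████████
██↑██████   █████
██↑███       ██ █
██↑███          █
█ ↑←↰█        ███
███ ↑██ ████  ███
████↑██ ████  ███
█A→→↑           █
█████████████████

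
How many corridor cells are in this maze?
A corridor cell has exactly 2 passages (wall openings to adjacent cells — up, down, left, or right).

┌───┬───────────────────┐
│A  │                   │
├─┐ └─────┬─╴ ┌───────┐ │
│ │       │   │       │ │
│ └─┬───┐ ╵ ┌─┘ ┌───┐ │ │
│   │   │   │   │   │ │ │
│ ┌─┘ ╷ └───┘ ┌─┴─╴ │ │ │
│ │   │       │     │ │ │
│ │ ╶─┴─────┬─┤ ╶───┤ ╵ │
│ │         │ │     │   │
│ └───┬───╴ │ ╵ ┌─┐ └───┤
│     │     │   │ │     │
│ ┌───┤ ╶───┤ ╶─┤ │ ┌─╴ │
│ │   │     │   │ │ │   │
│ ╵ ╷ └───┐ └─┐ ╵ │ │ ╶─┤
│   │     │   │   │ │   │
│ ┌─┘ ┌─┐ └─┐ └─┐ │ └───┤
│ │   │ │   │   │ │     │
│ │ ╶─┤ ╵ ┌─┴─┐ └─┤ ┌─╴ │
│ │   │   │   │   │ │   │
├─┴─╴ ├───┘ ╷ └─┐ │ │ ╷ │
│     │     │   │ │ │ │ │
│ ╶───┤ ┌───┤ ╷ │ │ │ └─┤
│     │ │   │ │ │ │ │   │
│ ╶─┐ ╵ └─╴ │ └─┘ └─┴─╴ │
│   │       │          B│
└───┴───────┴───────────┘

Counting cells with exactly 2 passages:
Total corridor cells: 122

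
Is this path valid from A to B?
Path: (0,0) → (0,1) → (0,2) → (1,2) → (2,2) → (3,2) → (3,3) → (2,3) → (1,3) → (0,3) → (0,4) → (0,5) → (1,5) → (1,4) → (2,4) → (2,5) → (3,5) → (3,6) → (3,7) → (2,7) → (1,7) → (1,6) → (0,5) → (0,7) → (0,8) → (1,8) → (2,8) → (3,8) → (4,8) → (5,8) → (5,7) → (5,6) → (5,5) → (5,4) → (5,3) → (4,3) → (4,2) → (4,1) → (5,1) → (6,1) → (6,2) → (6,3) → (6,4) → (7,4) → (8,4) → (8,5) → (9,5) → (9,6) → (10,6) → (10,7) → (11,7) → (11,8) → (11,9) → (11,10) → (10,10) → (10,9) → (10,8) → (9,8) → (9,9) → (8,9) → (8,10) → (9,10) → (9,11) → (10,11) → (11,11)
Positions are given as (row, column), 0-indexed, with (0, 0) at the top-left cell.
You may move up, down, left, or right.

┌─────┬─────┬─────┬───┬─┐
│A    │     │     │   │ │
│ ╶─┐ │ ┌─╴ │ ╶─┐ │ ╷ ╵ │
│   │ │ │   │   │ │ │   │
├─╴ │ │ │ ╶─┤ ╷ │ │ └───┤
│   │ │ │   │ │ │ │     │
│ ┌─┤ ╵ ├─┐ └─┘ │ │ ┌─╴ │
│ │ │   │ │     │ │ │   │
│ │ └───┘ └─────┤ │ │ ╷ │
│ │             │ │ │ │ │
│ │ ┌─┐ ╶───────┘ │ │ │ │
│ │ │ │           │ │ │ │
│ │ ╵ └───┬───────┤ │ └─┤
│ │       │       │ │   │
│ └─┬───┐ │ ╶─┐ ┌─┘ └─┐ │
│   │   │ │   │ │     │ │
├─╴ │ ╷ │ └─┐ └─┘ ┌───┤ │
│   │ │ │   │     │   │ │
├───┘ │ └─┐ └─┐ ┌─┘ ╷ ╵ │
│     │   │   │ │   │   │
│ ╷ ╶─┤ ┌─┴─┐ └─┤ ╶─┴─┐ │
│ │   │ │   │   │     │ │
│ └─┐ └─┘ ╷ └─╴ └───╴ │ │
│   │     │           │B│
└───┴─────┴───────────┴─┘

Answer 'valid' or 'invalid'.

Checking path validity:
Result: Invalid move at step 22: cannot move from (1, 6) to (0, 5).

invalid

Correct solution:

┌─────┬─────┬─────┬───┬─┐
│A → ↓│↱ → ↓│↱ → ↓│   │ │
│ ╶─┐ │ ┌─╴ │ ╶─┐ │ ╷ ╵ │
│   │↓│↑│↓ ↲│↑ ↰│↓│ │   │
├─╴ │ │ │ ╶─┤ ╷ │ │ └───┤
│   │↓│↑│↳ ↓│ │↑│↓│     │
│ ┌─┤ ╵ ├─┐ └─┘ │ │ ┌─╴ │
│ │ │↳ ↑│ │↳ → ↑│↓│ │   │
│ │ └───┘ └─────┤ │ │ ╷ │
│ │↓ ← ↰        │↓│ │ │ │
│ │ ┌─┐ ╶───────┘ │ │ │ │
│ │↓│ │↑ ← ← ← ← ↲│ │ │ │
│ │ ╵ └───┬───────┤ │ └─┤
│ │↳ → → ↓│       │ │   │
│ └─┬───┐ │ ╶─┐ ┌─┘ └─┐ │
│   │   │↓│   │ │     │ │
├─╴ │ ╷ │ └─┐ └─┘ ┌───┤ │
│   │ │ │↳ ↓│     │↱ ↓│ │
├───┘ │ └─┐ └─┐ ┌─┘ ╷ ╵ │
│     │   │↳ ↓│ │↱ ↑│↳ ↓│
│ ╷ ╶─┤ ┌─┴─┐ └─┤ ╶─┴─┐ │
│ │   │ │   │↳ ↓│↑ ← ↰│↓│
│ └─┐ └─┘ ╷ └─╴ └───╴ │ │
│   │     │    ↳ → → ↑│B│
└───┴─────┴───────────┴─┘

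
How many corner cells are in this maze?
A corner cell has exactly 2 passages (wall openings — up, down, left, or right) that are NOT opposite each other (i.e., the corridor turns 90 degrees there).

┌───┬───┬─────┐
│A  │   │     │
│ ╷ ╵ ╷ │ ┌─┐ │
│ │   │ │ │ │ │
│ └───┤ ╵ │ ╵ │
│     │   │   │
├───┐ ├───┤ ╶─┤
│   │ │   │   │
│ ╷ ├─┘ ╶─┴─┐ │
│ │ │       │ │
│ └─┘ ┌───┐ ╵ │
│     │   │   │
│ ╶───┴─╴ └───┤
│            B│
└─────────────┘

Counting corner cells (2 non-opposite passages):
Total corners: 25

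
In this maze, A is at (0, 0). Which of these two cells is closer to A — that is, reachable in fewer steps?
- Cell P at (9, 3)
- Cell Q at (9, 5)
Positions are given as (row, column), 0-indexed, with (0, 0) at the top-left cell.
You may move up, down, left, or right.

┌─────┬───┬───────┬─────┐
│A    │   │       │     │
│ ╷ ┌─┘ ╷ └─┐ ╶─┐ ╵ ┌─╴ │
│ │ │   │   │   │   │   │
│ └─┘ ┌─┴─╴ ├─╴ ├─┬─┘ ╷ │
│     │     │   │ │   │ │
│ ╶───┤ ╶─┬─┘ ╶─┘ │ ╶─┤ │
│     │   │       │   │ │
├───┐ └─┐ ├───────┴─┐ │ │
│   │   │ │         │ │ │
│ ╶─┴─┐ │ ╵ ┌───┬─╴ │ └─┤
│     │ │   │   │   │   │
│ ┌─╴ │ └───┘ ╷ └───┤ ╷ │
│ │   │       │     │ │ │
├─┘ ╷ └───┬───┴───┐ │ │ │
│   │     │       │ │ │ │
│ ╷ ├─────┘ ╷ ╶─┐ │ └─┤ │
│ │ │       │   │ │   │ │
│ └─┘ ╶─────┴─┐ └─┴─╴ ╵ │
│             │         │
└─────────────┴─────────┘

Shortest path A → P at (9, 3): 34 steps
Shortest path A → Q at (9, 5): 36 steps

P is closer (34 steps vs 36 steps).

Path to P:

┌─────┬───┬───────┬─────┐
│A    │   │       │     │
│ ╷ ┌─┘ ╷ └─┐ ╶─┐ ╵ ┌─╴ │
│↓│ │   │   │   │   │   │
│ └─┘ ┌─┴─╴ ├─╴ ├─┬─┘ ╷ │
│↓    │     │   │ │   │ │
│ ╶───┤ ╶─┬─┘ ╶─┘ │ ╶─┤ │
│↳ → ↓│   │       │   │ │
├───┐ └─┐ ├───────┴─┐ │ │
│   │↳ ↓│ │         │ │ │
│ ╶─┴─┐ │ ╵ ┌───┬─╴ │ └─┤
│     │↓│   │↱ ↓│   │   │
│ ┌─╴ │ └───┘ ╷ └───┤ ╷ │
│ │   │↳ → → ↑│↳ → ↓│ │ │
├─┘ ╷ └───┬───┴───┐ │ │ │
│   │     │↓ ↰    │↓│ │ │
│ ╷ ├─────┘ ╷ ╶─┐ │ └─┤ │
│ │ │↓ ← ← ↲│↑ ↰│ │↳ ↓│ │
│ └─┘ ╶─────┴─┐ └─┴─╴ ╵ │
│    ↳ P      │↑ ← ← ↲  │
└─────────────┴─────────┘

Path to Q:

┌─────┬───┬───────┬─────┐
│A    │   │       │     │
│ ╷ ┌─┘ ╷ └─┐ ╶─┐ ╵ ┌─╴ │
│↓│ │   │   │   │   │   │
│ └─┘ ┌─┴─╴ ├─╴ ├─┬─┘ ╷ │
│↓    │     │   │ │   │ │
│ ╶───┤ ╶─┬─┘ ╶─┘ │ ╶─┤ │
│↳ → ↓│   │       │   │ │
├───┐ └─┐ ├───────┴─┐ │ │
│   │↳ ↓│ │         │ │ │
│ ╶─┴─┐ │ ╵ ┌───┬─╴ │ └─┤
│     │↓│   │↱ ↓│   │   │
│ ┌─╴ │ └───┘ ╷ └───┤ ╷ │
│ │   │↳ → → ↑│↳ → ↓│ │ │
├─┘ ╷ └───┬───┴───┐ │ │ │
│   │     │↓ ↰    │↓│ │ │
│ ╷ ├─────┘ ╷ ╶─┐ │ └─┤ │
│ │ │↓ ← ← ↲│↑ ↰│ │↳ ↓│ │
│ └─┘ ╶─────┴─┐ └─┴─╴ ╵ │
│    ↳ → → Q  │↑ ← ← ↲  │
└─────────────┴─────────┘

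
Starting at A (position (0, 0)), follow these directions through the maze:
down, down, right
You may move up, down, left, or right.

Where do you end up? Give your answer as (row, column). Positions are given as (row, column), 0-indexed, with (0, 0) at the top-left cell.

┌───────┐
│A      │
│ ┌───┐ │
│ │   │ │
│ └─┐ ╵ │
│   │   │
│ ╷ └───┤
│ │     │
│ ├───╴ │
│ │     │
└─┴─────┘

Following directions step by step:
Start: (0, 0)
  down: (0, 0) → (1, 0)
  down: (1, 0) → (2, 0)
  right: (2, 0) → (2, 1)
Final position: (2, 1)

Path taken:

┌───────┐
│A      │
│ ┌───┐ │
│↓│   │ │
│ └─┐ ╵ │
│↳ B│   │
│ ╷ └───┤
│ │     │
│ ├───╴ │
│ │     │
└─┴─────┘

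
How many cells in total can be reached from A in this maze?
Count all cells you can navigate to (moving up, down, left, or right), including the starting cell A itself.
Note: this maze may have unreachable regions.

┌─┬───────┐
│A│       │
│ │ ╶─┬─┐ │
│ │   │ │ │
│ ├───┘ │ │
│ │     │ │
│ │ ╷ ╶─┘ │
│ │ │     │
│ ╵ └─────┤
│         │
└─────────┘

Using BFS/flood-fill to find all reachable cells from A:
Maze size: 5 × 5 = 25 total cells
All cells are reachable — the maze is fully connected.
Reachable cells: 25

Reachable region (· marks reachable cells):

┌─┬───────┐
│A│· · · ·│
│ │ ╶─┬─┐ │
│·│· ·│·│·│
│ ├───┘ │ │
│·│· · ·│·│
│ │ ╷ ╶─┘ │
│·│·│· · ·│
│ ╵ └─────┤
│· · · · ·│
└─────────┘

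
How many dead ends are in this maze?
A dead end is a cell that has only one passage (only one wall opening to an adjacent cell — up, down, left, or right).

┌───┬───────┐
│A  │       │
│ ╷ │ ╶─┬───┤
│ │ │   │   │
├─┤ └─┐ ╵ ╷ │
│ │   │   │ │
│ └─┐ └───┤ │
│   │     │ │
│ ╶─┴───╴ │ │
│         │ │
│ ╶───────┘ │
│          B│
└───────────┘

Checking each cell for number of passages:

Dead ends found at positions:
  (0, 5)
  (1, 0)
  (2, 0)
  (3, 1)
Total dead ends: 4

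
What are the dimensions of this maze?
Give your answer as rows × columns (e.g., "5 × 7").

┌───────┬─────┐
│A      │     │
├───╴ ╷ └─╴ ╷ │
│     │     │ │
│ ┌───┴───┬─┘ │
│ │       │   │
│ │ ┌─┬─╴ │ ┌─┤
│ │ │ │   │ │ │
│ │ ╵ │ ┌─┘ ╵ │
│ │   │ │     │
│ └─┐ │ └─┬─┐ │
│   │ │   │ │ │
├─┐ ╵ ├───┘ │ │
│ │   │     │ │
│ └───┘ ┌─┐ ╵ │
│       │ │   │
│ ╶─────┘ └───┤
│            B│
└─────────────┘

Counting the maze dimensions:
Rows (vertical): 9
Columns (horizontal): 7
Dimensions: 9 × 7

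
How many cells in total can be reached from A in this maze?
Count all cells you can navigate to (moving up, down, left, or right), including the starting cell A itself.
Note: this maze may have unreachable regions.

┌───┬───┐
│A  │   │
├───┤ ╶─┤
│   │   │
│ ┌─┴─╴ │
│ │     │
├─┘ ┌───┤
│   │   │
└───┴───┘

Using BFS/flood-fill to find all reachable cells from A:
Maze size: 4 × 4 = 16 total cells
14 cell(s) are walled off and cannot be reached from A.
Reachable cells: 2

Reachable region (· marks reachable cells):

┌───┬───┐
│A ·│   │
├───┤ ╶─┤
│   │   │
│ ┌─┴─╴ │
│ │     │
├─┘ ┌───┤
│   │   │
└───┴───┘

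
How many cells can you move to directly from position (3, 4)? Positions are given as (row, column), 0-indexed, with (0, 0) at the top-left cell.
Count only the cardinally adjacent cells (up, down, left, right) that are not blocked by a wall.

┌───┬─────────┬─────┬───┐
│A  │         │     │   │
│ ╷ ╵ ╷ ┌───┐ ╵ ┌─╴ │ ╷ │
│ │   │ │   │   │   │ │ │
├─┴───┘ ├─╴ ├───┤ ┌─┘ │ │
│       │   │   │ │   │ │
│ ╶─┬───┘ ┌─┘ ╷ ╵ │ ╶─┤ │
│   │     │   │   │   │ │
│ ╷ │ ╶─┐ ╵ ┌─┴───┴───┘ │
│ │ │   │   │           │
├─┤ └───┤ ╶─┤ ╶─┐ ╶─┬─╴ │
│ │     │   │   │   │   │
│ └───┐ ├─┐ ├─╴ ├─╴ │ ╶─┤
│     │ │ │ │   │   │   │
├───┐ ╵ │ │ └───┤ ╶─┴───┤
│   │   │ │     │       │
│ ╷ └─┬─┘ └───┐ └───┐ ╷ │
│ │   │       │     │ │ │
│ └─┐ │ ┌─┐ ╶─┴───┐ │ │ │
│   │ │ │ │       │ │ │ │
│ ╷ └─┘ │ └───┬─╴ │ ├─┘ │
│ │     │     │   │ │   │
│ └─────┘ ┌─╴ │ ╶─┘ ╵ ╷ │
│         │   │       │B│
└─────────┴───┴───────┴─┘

Checking passable neighbors of (3, 4):
Neighbors: (2, 4), (4, 4), (3, 3)
Count: 3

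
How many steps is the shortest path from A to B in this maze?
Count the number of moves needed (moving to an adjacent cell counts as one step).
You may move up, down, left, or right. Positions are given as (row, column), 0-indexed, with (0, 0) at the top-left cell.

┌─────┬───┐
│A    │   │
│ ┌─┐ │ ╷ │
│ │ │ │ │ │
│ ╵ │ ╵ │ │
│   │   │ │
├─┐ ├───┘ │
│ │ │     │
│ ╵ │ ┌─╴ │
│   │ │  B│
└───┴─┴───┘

Using BFS to find shortest path:
Start: (0, 0), End: (4, 4)
Path found:
(0,0) → (0,1) → (0,2) → (1,2) → (2,2) → (2,3) → (1,3) → (0,3) → (0,4) → (1,4) → (2,4) → (3,4) → (4,4)
Number of steps: 12

Solution:

┌─────┬───┐
│A → ↓│↱ ↓│
│ ┌─┐ │ ╷ │
│ │ │↓│↑│↓│
│ ╵ │ ╵ │ │
│   │↳ ↑│↓│
├─┐ ├───┘ │
│ │ │    ↓│
│ ╵ │ ┌─╴ │
│   │ │  B│
└───┴─┴───┘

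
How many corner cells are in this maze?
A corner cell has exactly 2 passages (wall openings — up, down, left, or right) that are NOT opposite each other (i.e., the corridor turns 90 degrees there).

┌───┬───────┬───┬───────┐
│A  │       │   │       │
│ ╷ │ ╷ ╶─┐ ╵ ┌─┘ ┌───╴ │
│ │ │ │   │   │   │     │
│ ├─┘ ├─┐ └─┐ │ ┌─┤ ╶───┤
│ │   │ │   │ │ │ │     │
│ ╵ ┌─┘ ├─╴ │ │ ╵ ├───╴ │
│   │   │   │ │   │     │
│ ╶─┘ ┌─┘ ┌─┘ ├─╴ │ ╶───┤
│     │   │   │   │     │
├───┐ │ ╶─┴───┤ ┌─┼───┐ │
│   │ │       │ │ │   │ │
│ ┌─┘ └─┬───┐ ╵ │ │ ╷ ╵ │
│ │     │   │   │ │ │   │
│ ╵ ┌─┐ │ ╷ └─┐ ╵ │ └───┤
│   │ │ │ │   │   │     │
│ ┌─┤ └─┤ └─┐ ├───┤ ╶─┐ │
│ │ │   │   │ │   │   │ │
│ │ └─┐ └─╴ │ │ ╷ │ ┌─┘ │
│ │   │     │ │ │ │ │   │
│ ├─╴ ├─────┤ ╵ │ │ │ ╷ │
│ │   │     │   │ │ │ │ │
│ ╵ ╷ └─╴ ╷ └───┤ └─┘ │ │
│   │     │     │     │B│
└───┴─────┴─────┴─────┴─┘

Counting corner cells (2 non-opposite passages):
Total corners: 76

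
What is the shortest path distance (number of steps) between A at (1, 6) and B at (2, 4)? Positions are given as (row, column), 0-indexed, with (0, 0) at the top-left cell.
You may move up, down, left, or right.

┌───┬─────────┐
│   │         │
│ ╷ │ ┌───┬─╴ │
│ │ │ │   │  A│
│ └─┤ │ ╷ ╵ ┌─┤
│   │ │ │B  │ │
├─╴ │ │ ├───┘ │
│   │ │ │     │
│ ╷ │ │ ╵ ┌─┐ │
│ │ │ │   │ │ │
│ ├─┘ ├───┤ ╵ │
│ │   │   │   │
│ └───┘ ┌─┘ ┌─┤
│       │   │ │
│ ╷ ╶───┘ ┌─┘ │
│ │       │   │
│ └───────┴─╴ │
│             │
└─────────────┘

Finding path from (1, 6) to (2, 4):
Path: (1,6) → (1,5) → (2,5) → (2,4)
Distance: 3 steps

Solution:

┌───┬─────────┐
│   │         │
│ ╷ │ ┌───┬─╴ │
│ │ │ │   │↓ A│
│ └─┤ │ ╷ ╵ ┌─┤
│   │ │ │B ↲│ │
├─╴ │ │ ├───┘ │
│   │ │ │     │
│ ╷ │ │ ╵ ┌─┐ │
│ │ │ │   │ │ │
│ ├─┘ ├───┤ ╵ │
│ │   │   │   │
│ └───┘ ┌─┘ ┌─┤
│       │   │ │
│ ╷ ╶───┘ ┌─┘ │
│ │       │   │
│ └───────┴─╴ │
│             │
└─────────────┘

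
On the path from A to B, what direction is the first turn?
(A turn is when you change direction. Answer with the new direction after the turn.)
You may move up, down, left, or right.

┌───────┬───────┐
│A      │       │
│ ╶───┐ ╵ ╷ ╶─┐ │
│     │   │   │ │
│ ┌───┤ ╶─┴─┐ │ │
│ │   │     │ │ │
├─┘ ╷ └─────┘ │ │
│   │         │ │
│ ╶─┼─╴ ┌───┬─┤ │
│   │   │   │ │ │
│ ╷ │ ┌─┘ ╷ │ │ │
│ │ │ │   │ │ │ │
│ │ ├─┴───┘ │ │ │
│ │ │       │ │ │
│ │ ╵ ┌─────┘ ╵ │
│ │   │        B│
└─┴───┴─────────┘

Directions: right, right, right, down, right, up, right, right, right, down, down, down, down, down, down, down
First turn direction: down

Solution:

┌───────┬───────┐
│A → → ↓│↱ → → ↓│
│ ╶───┐ ╵ ╷ ╶─┐ │
│     │↳ ↑│   │↓│
│ ┌───┤ ╶─┴─┐ │ │
│ │   │     │ │↓│
├─┘ ╷ └─────┘ │ │
│   │         │↓│
│ ╶─┼─╴ ┌───┬─┤ │
│   │   │   │ │↓│
│ ╷ │ ┌─┘ ╷ │ │ │
│ │ │ │   │ │ │↓│
│ │ ├─┴───┘ │ │ │
│ │ │       │ │↓│
│ │ ╵ ┌─────┘ ╵ │
│ │   │        B│
└─┴───┴─────────┘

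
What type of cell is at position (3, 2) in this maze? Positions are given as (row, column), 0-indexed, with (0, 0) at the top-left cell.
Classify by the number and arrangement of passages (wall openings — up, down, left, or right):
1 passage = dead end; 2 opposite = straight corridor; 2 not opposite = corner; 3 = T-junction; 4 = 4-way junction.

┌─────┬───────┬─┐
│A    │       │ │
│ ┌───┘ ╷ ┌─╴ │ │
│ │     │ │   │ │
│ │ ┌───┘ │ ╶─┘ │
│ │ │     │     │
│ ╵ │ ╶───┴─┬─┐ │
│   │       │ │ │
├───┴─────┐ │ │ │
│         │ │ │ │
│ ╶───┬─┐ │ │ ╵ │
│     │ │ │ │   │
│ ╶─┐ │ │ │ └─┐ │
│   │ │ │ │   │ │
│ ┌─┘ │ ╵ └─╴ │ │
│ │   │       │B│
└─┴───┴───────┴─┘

Checking cell at (3, 2):
Number of passages: 2
Cell type: corner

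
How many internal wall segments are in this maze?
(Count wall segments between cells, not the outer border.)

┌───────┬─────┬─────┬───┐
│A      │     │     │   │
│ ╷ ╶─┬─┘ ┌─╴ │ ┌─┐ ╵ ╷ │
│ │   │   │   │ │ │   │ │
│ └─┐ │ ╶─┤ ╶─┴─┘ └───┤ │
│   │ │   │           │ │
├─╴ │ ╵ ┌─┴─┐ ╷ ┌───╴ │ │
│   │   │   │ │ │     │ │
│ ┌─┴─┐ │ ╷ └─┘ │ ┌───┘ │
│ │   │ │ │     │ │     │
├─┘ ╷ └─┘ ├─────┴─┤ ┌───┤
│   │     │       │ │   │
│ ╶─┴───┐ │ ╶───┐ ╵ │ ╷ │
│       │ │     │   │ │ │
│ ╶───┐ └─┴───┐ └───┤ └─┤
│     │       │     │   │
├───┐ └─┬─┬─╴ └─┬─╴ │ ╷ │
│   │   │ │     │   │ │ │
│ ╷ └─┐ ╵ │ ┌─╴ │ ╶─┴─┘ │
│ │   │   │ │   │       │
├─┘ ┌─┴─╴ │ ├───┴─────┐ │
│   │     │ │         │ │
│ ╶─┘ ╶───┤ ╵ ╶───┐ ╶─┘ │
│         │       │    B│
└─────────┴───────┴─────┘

Counting internal wall segments:
Total internal walls: 121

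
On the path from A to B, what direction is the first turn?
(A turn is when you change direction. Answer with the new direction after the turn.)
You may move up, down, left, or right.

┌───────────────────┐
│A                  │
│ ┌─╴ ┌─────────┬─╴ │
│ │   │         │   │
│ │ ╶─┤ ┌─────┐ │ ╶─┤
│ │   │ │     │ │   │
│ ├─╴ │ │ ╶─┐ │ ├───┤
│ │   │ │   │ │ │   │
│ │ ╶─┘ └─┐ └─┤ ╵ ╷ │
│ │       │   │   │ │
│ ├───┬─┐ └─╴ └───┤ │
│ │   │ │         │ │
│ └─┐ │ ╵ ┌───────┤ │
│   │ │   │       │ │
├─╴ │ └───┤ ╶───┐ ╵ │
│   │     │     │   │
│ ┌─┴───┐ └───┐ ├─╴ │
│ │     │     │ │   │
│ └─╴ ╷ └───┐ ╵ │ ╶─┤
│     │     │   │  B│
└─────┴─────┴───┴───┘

Directions: right, right, down, left, down, right, down, left, down, right, right, up, up, up, right, right, right, right, down, down, down, right, up, right, down, down, down, down, down, left, down, right
First turn direction: down

Solution:

┌───────────────────┐
│A → ↓              │
│ ┌─╴ ┌─────────┬─╴ │
│ │↓ ↲│↱ → → → ↓│   │
│ │ ╶─┤ ┌─────┐ │ ╶─┤
│ │↳ ↓│↑│     │↓│   │
│ ├─╴ │ │ ╶─┐ │ ├───┤
│ │↓ ↲│↑│   │ │↓│↱ ↓│
│ │ ╶─┘ └─┐ └─┤ ╵ ╷ │
│ │↳ → ↑  │   │↳ ↑│↓│
│ ├───┬─┐ └─╴ └───┤ │
│ │   │ │         │↓│
│ └─┐ │ ╵ ┌───────┤ │
│   │ │   │       │↓│
├─╴ │ └───┤ ╶───┐ ╵ │
│   │     │     │  ↓│
│ ┌─┴───┐ └───┐ ├─╴ │
│ │     │     │ │↓ ↲│
│ └─╴ ╷ └───┐ ╵ │ ╶─┤
│     │     │   │↳ B│
└─────┴─────┴───┴───┘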